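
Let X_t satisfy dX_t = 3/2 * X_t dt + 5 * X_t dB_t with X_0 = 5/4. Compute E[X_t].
E[X_t] = 5*exp(3*t/2)/4

For GBM dX = mu X dt + sigma X dB with X_0 = x_0, apply Itô to Y = log X: dY = (mu - sigma^2/2) dt + sigma dB, so Y_t = log(x_0) + (mu - sigma^2/2) t + sigma B_t and hence X_t = x_0 * exp((mu - sigma^2/2) t + sigma B_t).
With mu = 3/2, sigma = 5, x_0 = 5/4, this gives:
  X_t = 5/4 * exp((-11) * t + (5) * B_t).
Since sigma*B_t ~ Normal(0, sigma^2 t), E[exp(sigma*B_t)] = exp(sigma^2 t / 2); so E[X_t] = x_0 * exp((mu - sigma^2/2) t) * exp(sigma^2 t / 2) = x_0 * exp(mu t) = 5*exp(3*t/2)/4.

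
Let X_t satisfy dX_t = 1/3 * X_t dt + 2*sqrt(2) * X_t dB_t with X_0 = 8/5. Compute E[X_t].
E[X_t] = 8*exp(t/3)/5

For GBM dX = mu X dt + sigma X dB with X_0 = x_0, apply Itô to Y = log X: dY = (mu - sigma^2/2) dt + sigma dB, so Y_t = log(x_0) + (mu - sigma^2/2) t + sigma B_t and hence X_t = x_0 * exp((mu - sigma^2/2) t + sigma B_t).
With mu = 1/3, sigma = 2*sqrt(2), x_0 = 8/5, this gives:
  X_t = 8/5 * exp((-11/3) * t + (2*sqrt(2)) * B_t).
Since sigma*B_t ~ Normal(0, sigma^2 t), E[exp(sigma*B_t)] = exp(sigma^2 t / 2); so E[X_t] = x_0 * exp((mu - sigma^2/2) t) * exp(sigma^2 t / 2) = x_0 * exp(mu t) = 8*exp(t/3)/5.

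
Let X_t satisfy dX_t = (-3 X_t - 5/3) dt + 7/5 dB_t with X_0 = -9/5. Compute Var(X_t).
Var(X_t) = 49/150 - 49*exp(-6*t)/150

The variance V(t) = Var(X_t) satisfies V'(t) = 2 a V(t) + c^2 with V(0) = 0 (drift coefficient is linear in X, diffusion is constant). With a = -3, c = 7/5, the solution is
  V(t) = (c^2 / (2 a)) * (exp(2 a t) - 1)
       = ((7/5)^2 / (2*(-3))) * (exp((-6) t) - 1)
       = 49/150 - 49*exp(-6*t)/150.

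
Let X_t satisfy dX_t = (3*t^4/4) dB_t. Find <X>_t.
<X>_t = t^9/16

For an Itô process dX_t = a(t) dt + b(t) dB_t, the quadratic variation is <X>_t = int_0^t b(s)^2 ds (the drift term does not contribute). Here b(s) = 3*s^4/4, so
  b(s)^2 = 9*s^8/16.
Integrating from 0 to t:
  <X>_t = int_0^t (9*s^8/16) ds = t^9/16.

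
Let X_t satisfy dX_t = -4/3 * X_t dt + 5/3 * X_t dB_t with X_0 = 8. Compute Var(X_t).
Var(X_t) = 64*exp(t/9) - 64*exp(-8*t/3)

For GBM dX = mu X dt + sigma X dB with X_0 = x_0, apply Itô to Y = log X: dY = (mu - sigma^2/2) dt + sigma dB, so Y_t = log(x_0) + (mu - sigma^2/2) t + sigma B_t and hence X_t = x_0 * exp((mu - sigma^2/2) t + sigma B_t).
With mu = -4/3, sigma = 5/3, x_0 = 8, this gives:
  X_t = 8 * exp((-49/18) * t + (5/3) * B_t).
Since sigma*B_t ~ Normal(0, sigma^2 t), E[exp(sigma*B_t)] = exp(sigma^2 t / 2); so E[X_t] = x_0 * exp((mu - sigma^2/2) t) * exp(sigma^2 t / 2) = x_0 * exp(mu t) = 8*exp(-4*t/3).
Var(X_t) = E[X_t^2] - (E[X_t])^2 = x_0^2 * exp(2 mu t) * (exp(sigma^2 t) - 1) = 64*exp(t/9) - 64*exp(-8*t/3).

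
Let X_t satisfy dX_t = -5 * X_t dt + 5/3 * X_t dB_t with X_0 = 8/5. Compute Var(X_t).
Var(X_t) = (64*exp(25*t/9) - 64)*exp(-10*t)/25

For GBM dX = mu X dt + sigma X dB with X_0 = x_0, apply Itô to Y = log X: dY = (mu - sigma^2/2) dt + sigma dB, so Y_t = log(x_0) + (mu - sigma^2/2) t + sigma B_t and hence X_t = x_0 * exp((mu - sigma^2/2) t + sigma B_t).
With mu = -5, sigma = 5/3, x_0 = 8/5, this gives:
  X_t = 8/5 * exp((-115/18) * t + (5/3) * B_t).
Since sigma*B_t ~ Normal(0, sigma^2 t), E[exp(sigma*B_t)] = exp(sigma^2 t / 2); so E[X_t] = x_0 * exp((mu - sigma^2/2) t) * exp(sigma^2 t / 2) = x_0 * exp(mu t) = 8*exp(-5*t)/5.
Var(X_t) = E[X_t^2] - (E[X_t])^2 = x_0^2 * exp(2 mu t) * (exp(sigma^2 t) - 1) = (64*exp(25*t/9) - 64)*exp(-10*t)/25.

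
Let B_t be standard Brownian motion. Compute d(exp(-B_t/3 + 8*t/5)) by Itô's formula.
d(exp(-B_t/3 + 8*t/5)) = (149*exp(-B_t/3 + 8*t/5)/90) dt + (-exp(-B_t/3 + 8*t/5)/3) dB_t

Itô's formula for f(t, x): d f(t, B_t) = (f_t + (1/2) f_xx) dt + f_x dB_t. Compute partials of f(t, x) = exp(8*t/5 - x/3):
  f_t(t,x)  = 8*exp(8*t/5 - x/3)/5
  f_x(t,x)  = -exp(8*t/5 - x/3)/3
  f_xx(t,x) = exp(8*t/5 - x/3)/9
Assemble drift = f_t + (1/2) f_xx = 149*exp(8*t/5 - x/3)/90 and diffusion = f_x = -exp(8*t/5 - x/3)/3. Substituting x = B_t:
  d(exp(-B_t/3 + 8*t/5)) = (149*exp(-B_t/3 + 8*t/5)/90) dt + (-exp(-B_t/3 + 8*t/5)/3) dB_t.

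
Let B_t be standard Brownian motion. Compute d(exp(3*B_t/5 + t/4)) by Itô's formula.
d(exp(3*B_t/5 + t/4)) = (43*exp(3*B_t/5 + t/4)/100) dt + (3*exp(3*B_t/5 + t/4)/5) dB_t

Itô's formula for f(t, x): d f(t, B_t) = (f_t + (1/2) f_xx) dt + f_x dB_t. Compute partials of f(t, x) = exp(t/4 + 3*x/5):
  f_t(t,x)  = exp(t/4 + 3*x/5)/4
  f_x(t,x)  = 3*exp(t/4 + 3*x/5)/5
  f_xx(t,x) = 9*exp(t/4 + 3*x/5)/25
Assemble drift = f_t + (1/2) f_xx = 43*exp(t/4 + 3*x/5)/100 and diffusion = f_x = 3*exp(t/4 + 3*x/5)/5. Substituting x = B_t:
  d(exp(3*B_t/5 + t/4)) = (43*exp(3*B_t/5 + t/4)/100) dt + (3*exp(3*B_t/5 + t/4)/5) dB_t.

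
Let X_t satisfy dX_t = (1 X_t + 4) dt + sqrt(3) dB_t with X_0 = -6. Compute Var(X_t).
Var(X_t) = 3*exp(2*t)/2 - 3/2

The variance V(t) = Var(X_t) satisfies V'(t) = 2 a V(t) + c^2 with V(0) = 0 (drift coefficient is linear in X, diffusion is constant). With a = 1, c = sqrt(3), the solution is
  V(t) = (c^2 / (2 a)) * (exp(2 a t) - 1)
       = (sqrt(3)^2 / (2*1)) * (exp(2 t) - 1)
       = 3*exp(2*t)/2 - 3/2.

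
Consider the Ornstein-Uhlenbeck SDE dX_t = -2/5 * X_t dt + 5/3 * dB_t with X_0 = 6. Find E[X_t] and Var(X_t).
E[X_t] = 6*exp(-2*t/5); Var(X_t) = 125/36 - 125*exp(-4*t/5)/36

The OU SDE dX = -theta X dt + sigma dB admits the integrating factor exp(theta t): d(exp(theta t) X_t) = sigma exp(theta t) dB_t. Integrating from 0 to t:
  X_t = x_0 * exp(-theta t) + sigma * int_0^t exp(-theta (t-s)) dB_s.
The Itô integral has mean 0 and (by the Itô isometry) variance sigma^2 * int_0^t exp(-2 theta (t - s)) ds = sigma^2 * (1 - exp(-2 theta t)) / (2 theta).
With theta = 2/5, sigma = 5/3, x_0 = 6:
  E[X_t] = 6 * exp(-2/5 t) = 6*exp(-2*t/5)
  Var(X_t) = (5/3)^2 * (1 - exp(-2*2/5 t)) / (2 * 2/5) = 125/36 - 125*exp(-4*t/5)/36.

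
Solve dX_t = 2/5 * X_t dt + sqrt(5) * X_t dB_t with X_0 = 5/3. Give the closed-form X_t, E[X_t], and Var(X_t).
X_t = 5/3 * exp((-21/10) t + (sqrt(5)) B_t); E[X_t] = 5*exp(2*t/5)/3; Var(X_t) = 25*(exp(5*t) - 1)*exp(4*t/5)/9

For GBM dX = mu X dt + sigma X dB with X_0 = x_0, apply Itô to Y = log X: dY = (mu - sigma^2/2) dt + sigma dB, so Y_t = log(x_0) + (mu - sigma^2/2) t + sigma B_t and hence X_t = x_0 * exp((mu - sigma^2/2) t + sigma B_t).
With mu = 2/5, sigma = sqrt(5), x_0 = 5/3, this gives:
  X_t = 5/3 * exp((-21/10) * t + (sqrt(5)) * B_t).
Since sigma*B_t ~ Normal(0, sigma^2 t), E[exp(sigma*B_t)] = exp(sigma^2 t / 2); so E[X_t] = x_0 * exp((mu - sigma^2/2) t) * exp(sigma^2 t / 2) = x_0 * exp(mu t) = 5*exp(2*t/5)/3.
Var(X_t) = E[X_t^2] - (E[X_t])^2 = x_0^2 * exp(2 mu t) * (exp(sigma^2 t) - 1) = 25*(exp(5*t) - 1)*exp(4*t/5)/9.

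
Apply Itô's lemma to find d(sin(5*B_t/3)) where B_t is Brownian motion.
d(sin(5*B_t/3)) = (-25*sin(5*B_t/3)/18) dt + (5*cos(5*B_t/3)/3) dB_t

Itô's formula for f(B_t) gives d f(B_t) = f'(B_t) dB_t + (1/2) f''(B_t) dt. Compute derivatives of f(x) = sin(5*x/3):
  f'(x)  = 5*cos(5*x/3)/3
  f''(x) = -25*sin(5*x/3)/9
Substitute x = B_t and multiply the f'' term by 1/2:
  drift     = (1/2) * (-25*sin(5*x/3)/9) evaluated at B_t = -25*sin(5*B_t/3)/18
  diffusion = (5*cos(5*x/3)/3) evaluated at B_t = 5*cos(5*B_t/3)/3
Therefore d(sin(5*B_t/3)) = (-25*sin(5*B_t/3)/18) dt + (5*cos(5*B_t/3)/3) dB_t.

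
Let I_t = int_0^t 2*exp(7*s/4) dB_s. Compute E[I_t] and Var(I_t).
E[I_t] = 0; Var(I_t) = 8*exp(7*t/2)/7 - 8/7

The Itô integral of a deterministic integrand f(s) has mean 0 because each increment f(s) * (B_{s+ds} - B_s) has mean 0. By the Itô isometry:
  Var( int_0^t f(s) dB_s ) = E[ (int_0^t f(s) dB_s)^2 ] = int_0^t f(s)^2 ds.
Here f(s) = 2*exp(7*s/4), so f(s)^2 = 4*exp(7*s/2). Integrate:
  int_0^t (4*exp(7*s/2)) ds = 8*exp(7*t/2)/7 - 8/7.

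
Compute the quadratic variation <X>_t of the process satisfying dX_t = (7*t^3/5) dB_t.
<X>_t = 7*t^7/25

For an Itô process dX_t = a(t) dt + b(t) dB_t, the quadratic variation is <X>_t = int_0^t b(s)^2 ds (the drift term does not contribute). Here b(s) = 7*s^3/5, so
  b(s)^2 = 49*s^6/25.
Integrating from 0 to t:
  <X>_t = int_0^t (49*s^6/25) ds = 7*t^7/25.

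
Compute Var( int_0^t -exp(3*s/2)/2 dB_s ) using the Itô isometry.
Var = exp(3*t)/12 - 1/12

The Itô integral of a deterministic integrand f(s) has mean 0 because each increment f(s) * (B_{s+ds} - B_s) has mean 0. By the Itô isometry:
  Var( int_0^t f(s) dB_s ) = E[ (int_0^t f(s) dB_s)^2 ] = int_0^t f(s)^2 ds.
Here f(s) = -exp(3*s/2)/2, so f(s)^2 = exp(3*s)/4. Integrate:
  int_0^t (exp(3*s)/4) ds = exp(3*t)/12 - 1/12.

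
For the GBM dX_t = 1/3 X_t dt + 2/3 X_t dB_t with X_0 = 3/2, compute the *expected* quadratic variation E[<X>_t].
E[<X>_t] = 9*exp(10*t/9)/10 - 9/10

<X>_t = int_0^t ((2/3) * X_s)^2 ds. Taking expectation inside the integral: E[<X>_t] = (2/3)^2 * int_0^t E[X_s^2] ds. For GBM, E[X_s^2] = x_0^2 * exp((2 mu + sigma^2) s). Integrating:
  E[<X>_t] = (2/3)^2 * (3/2)^2 * (exp((2*(1/3) + (2/3)^2) t) - 1) / (2*(1/3) + (2/3)^2)
           = (2/3)^2 * (3/2)^2 * (exp((10/9) t) - 1) / (10/9) = 9*exp(10*t/9)/10 - 9/10.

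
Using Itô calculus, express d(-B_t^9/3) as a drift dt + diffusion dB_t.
d(-B_t^9/3) = (-12*B_t^7) dt + (-3*B_t^8) dB_t

Itô's formula for f(B_t) gives d f(B_t) = f'(B_t) dB_t + (1/2) f''(B_t) dt. Compute derivatives of f(x) = -x^9/3:
  f'(x)  = -3*x^8
  f''(x) = -24*x^7
Substitute x = B_t and multiply the f'' term by 1/2:
  drift     = (1/2) * (-24*x^7) evaluated at B_t = -12*B_t^7
  diffusion = (-3*x^8) evaluated at B_t = -3*B_t^8
Therefore d(-B_t^9/3) = (-12*B_t^7) dt + (-3*B_t^8) dB_t.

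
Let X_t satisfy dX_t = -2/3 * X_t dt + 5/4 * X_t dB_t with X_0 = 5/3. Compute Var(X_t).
Var(X_t) = (25*exp(25*t/16) - 25)*exp(-4*t/3)/9

For GBM dX = mu X dt + sigma X dB with X_0 = x_0, apply Itô to Y = log X: dY = (mu - sigma^2/2) dt + sigma dB, so Y_t = log(x_0) + (mu - sigma^2/2) t + sigma B_t and hence X_t = x_0 * exp((mu - sigma^2/2) t + sigma B_t).
With mu = -2/3, sigma = 5/4, x_0 = 5/3, this gives:
  X_t = 5/3 * exp((-139/96) * t + (5/4) * B_t).
Since sigma*B_t ~ Normal(0, sigma^2 t), E[exp(sigma*B_t)] = exp(sigma^2 t / 2); so E[X_t] = x_0 * exp((mu - sigma^2/2) t) * exp(sigma^2 t / 2) = x_0 * exp(mu t) = 5*exp(-2*t/3)/3.
Var(X_t) = E[X_t^2] - (E[X_t])^2 = x_0^2 * exp(2 mu t) * (exp(sigma^2 t) - 1) = (25*exp(25*t/16) - 25)*exp(-4*t/3)/9.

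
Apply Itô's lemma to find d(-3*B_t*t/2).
d(-3*B_t*t/2) = (-3*B_t/2) dt + (-3*t/2) dB_t

Itô's formula for f(t, x): d f(t, B_t) = (f_t + (1/2) f_xx) dt + f_x dB_t. Compute partials of f(t, x) = -3*t*x/2:
  f_t(t,x)  = -3*x/2
  f_x(t,x)  = -3*t/2
  f_xx(t,x) = 0
Assemble drift = f_t + (1/2) f_xx = -3*x/2 and diffusion = f_x = -3*t/2. Substituting x = B_t:
  d(-3*B_t*t/2) = (-3*B_t/2) dt + (-3*t/2) dB_t.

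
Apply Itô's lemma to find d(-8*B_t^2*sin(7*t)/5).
d(-8*B_t^2*sin(7*t)/5) = (-56*B_t^2*cos(7*t)/5 - 8*sin(7*t)/5) dt + (-16*B_t*sin(7*t)/5) dB_t

Itô's formula for f(t, x): d f(t, B_t) = (f_t + (1/2) f_xx) dt + f_x dB_t. Compute partials of f(t, x) = -8*x^2*sin(7*t)/5:
  f_t(t,x)  = -56*x^2*cos(7*t)/5
  f_x(t,x)  = -16*x*sin(7*t)/5
  f_xx(t,x) = -16*sin(7*t)/5
Assemble drift = f_t + (1/2) f_xx = -56*x^2*cos(7*t)/5 - 8*sin(7*t)/5 and diffusion = f_x = -16*x*sin(7*t)/5. Substituting x = B_t:
  d(-8*B_t^2*sin(7*t)/5) = (-56*B_t^2*cos(7*t)/5 - 8*sin(7*t)/5) dt + (-16*B_t*sin(7*t)/5) dB_t.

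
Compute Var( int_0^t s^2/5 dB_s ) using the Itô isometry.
Var = t^5/125

The Itô integral of a deterministic integrand f(s) has mean 0 because each increment f(s) * (B_{s+ds} - B_s) has mean 0. By the Itô isometry:
  Var( int_0^t f(s) dB_s ) = E[ (int_0^t f(s) dB_s)^2 ] = int_0^t f(s)^2 ds.
Here f(s) = s^2/5, so f(s)^2 = s^4/25. Integrate:
  int_0^t (s^4/25) ds = t^5/125.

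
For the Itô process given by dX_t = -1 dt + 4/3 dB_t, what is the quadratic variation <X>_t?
<X>_t = 16*t/9

For an Itô process dX_t = a(t) dt + b(t) dB_t, the quadratic variation is <X>_t = int_0^t b(s)^2 ds (the drift term does not contribute). Here b(s) = 4/3, so
  b(s)^2 = 16/9.
Integrating from 0 to t:
  <X>_t = int_0^t (16/9) ds = 16*t/9.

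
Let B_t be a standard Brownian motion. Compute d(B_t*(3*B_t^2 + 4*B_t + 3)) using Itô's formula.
d(B_t*(3*B_t^2 + 4*B_t + 3)) = (9*B_t + 4) dt + (9*B_t^2 + 8*B_t + 3) dB_t

Itô's formula for f(B_t) gives d f(B_t) = f'(B_t) dB_t + (1/2) f''(B_t) dt. Compute derivatives of f(x) = x*(3*x^2 + 4*x + 3):
  f'(x)  = 9*x^2 + 8*x + 3
  f''(x) = 18*x + 8
Substitute x = B_t and multiply the f'' term by 1/2:
  drift     = (1/2) * (18*x + 8) evaluated at B_t = 9*B_t + 4
  diffusion = (9*x^2 + 8*x + 3) evaluated at B_t = 9*B_t^2 + 8*B_t + 3
Therefore d(B_t*(3*B_t^2 + 4*B_t + 3)) = (9*B_t + 4) dt + (9*B_t^2 + 8*B_t + 3) dB_t.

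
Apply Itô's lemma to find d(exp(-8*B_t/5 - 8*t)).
d(exp(-8*B_t/5 - 8*t)) = (-168*exp(-8*B_t/5 - 8*t)/25) dt + (-8*exp(-8*B_t/5 - 8*t)/5) dB_t

Itô's formula for f(t, x): d f(t, B_t) = (f_t + (1/2) f_xx) dt + f_x dB_t. Compute partials of f(t, x) = exp(-8*t - 8*x/5):
  f_t(t,x)  = -8*exp(-8*t - 8*x/5)
  f_x(t,x)  = -8*exp(-8*t - 8*x/5)/5
  f_xx(t,x) = 64*exp(-8*t - 8*x/5)/25
Assemble drift = f_t + (1/2) f_xx = -168*exp(-8*t - 8*x/5)/25 and diffusion = f_x = -8*exp(-8*t - 8*x/5)/5. Substituting x = B_t:
  d(exp(-8*B_t/5 - 8*t)) = (-168*exp(-8*B_t/5 - 8*t)/25) dt + (-8*exp(-8*B_t/5 - 8*t)/5) dB_t.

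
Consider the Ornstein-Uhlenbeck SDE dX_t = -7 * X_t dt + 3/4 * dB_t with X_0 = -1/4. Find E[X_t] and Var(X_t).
E[X_t] = -exp(-7*t)/4; Var(X_t) = 9/224 - 9*exp(-14*t)/224

The OU SDE dX = -theta X dt + sigma dB admits the integrating factor exp(theta t): d(exp(theta t) X_t) = sigma exp(theta t) dB_t. Integrating from 0 to t:
  X_t = x_0 * exp(-theta t) + sigma * int_0^t exp(-theta (t-s)) dB_s.
The Itô integral has mean 0 and (by the Itô isometry) variance sigma^2 * int_0^t exp(-2 theta (t - s)) ds = sigma^2 * (1 - exp(-2 theta t)) / (2 theta).
With theta = 7, sigma = 3/4, x_0 = -1/4:
  E[X_t] = -1/4 * exp(-7 t) = -exp(-7*t)/4
  Var(X_t) = (3/4)^2 * (1 - exp(-2*7 t)) / (2 * 7) = 9/224 - 9*exp(-14*t)/224.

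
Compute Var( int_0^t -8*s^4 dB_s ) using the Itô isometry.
Var = 64*t^9/9

The Itô integral of a deterministic integrand f(s) has mean 0 because each increment f(s) * (B_{s+ds} - B_s) has mean 0. By the Itô isometry:
  Var( int_0^t f(s) dB_s ) = E[ (int_0^t f(s) dB_s)^2 ] = int_0^t f(s)^2 ds.
Here f(s) = -8*s^4, so f(s)^2 = 64*s^8. Integrate:
  int_0^t (64*s^8) ds = 64*t^9/9.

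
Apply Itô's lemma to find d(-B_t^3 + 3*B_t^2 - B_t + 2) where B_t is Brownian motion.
d(-B_t^3 + 3*B_t^2 - B_t + 2) = (3 - 3*B_t) dt + (-3*B_t^2 + 6*B_t - 1) dB_t

Itô's formula for f(B_t) gives d f(B_t) = f'(B_t) dB_t + (1/2) f''(B_t) dt. Compute derivatives of f(x) = -x^3 + 3*x^2 - x + 2:
  f'(x)  = -3*x^2 + 6*x - 1
  f''(x) = 6 - 6*x
Substitute x = B_t and multiply the f'' term by 1/2:
  drift     = (1/2) * (6 - 6*x) evaluated at B_t = 3 - 3*B_t
  diffusion = (-3*x^2 + 6*x - 1) evaluated at B_t = -3*B_t^2 + 6*B_t - 1
Therefore d(-B_t^3 + 3*B_t^2 - B_t + 2) = (3 - 3*B_t) dt + (-3*B_t^2 + 6*B_t - 1) dB_t.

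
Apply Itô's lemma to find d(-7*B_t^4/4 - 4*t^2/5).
d(-7*B_t^4/4 - 4*t^2/5) = (-21*B_t^2/2 - 8*t/5) dt + (-7*B_t^3) dB_t

Itô's formula for f(t, x): d f(t, B_t) = (f_t + (1/2) f_xx) dt + f_x dB_t. Compute partials of f(t, x) = -4*t^2/5 - 7*x^4/4:
  f_t(t,x)  = -8*t/5
  f_x(t,x)  = -7*x^3
  f_xx(t,x) = -21*x^2
Assemble drift = f_t + (1/2) f_xx = -8*t/5 - 21*x^2/2 and diffusion = f_x = -7*x^3. Substituting x = B_t:
  d(-7*B_t^4/4 - 4*t^2/5) = (-21*B_t^2/2 - 8*t/5) dt + (-7*B_t^3) dB_t.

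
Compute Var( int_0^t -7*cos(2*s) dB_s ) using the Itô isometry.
Var = 49*t/2 + 49*sin(4*t)/8

The Itô integral of a deterministic integrand f(s) has mean 0 because each increment f(s) * (B_{s+ds} - B_s) has mean 0. By the Itô isometry:
  Var( int_0^t f(s) dB_s ) = E[ (int_0^t f(s) dB_s)^2 ] = int_0^t f(s)^2 ds.
Here f(s) = -7*cos(2*s), so f(s)^2 = 49*cos(2*s)^2. Integrate:
  int_0^t (49*cos(2*s)^2) ds = 49*t/2 + 49*sin(4*t)/8.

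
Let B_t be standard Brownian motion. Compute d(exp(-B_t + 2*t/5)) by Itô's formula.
d(exp(-B_t + 2*t/5)) = (9*exp(-B_t + 2*t/5)/10) dt + (-exp(-B_t + 2*t/5)) dB_t

Itô's formula for f(t, x): d f(t, B_t) = (f_t + (1/2) f_xx) dt + f_x dB_t. Compute partials of f(t, x) = exp(2*t/5 - x):
  f_t(t,x)  = 2*exp(2*t/5 - x)/5
  f_x(t,x)  = -exp(2*t/5 - x)
  f_xx(t,x) = exp(2*t/5 - x)
Assemble drift = f_t + (1/2) f_xx = 9*exp(2*t/5 - x)/10 and diffusion = f_x = -exp(2*t/5 - x). Substituting x = B_t:
  d(exp(-B_t + 2*t/5)) = (9*exp(-B_t + 2*t/5)/10) dt + (-exp(-B_t + 2*t/5)) dB_t.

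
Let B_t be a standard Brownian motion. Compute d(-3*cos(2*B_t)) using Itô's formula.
d(-3*cos(2*B_t)) = (6*cos(2*B_t)) dt + (6*sin(2*B_t)) dB_t

Itô's formula for f(B_t) gives d f(B_t) = f'(B_t) dB_t + (1/2) f''(B_t) dt. Compute derivatives of f(x) = -3*cos(2*x):
  f'(x)  = 6*sin(2*x)
  f''(x) = 12*cos(2*x)
Substitute x = B_t and multiply the f'' term by 1/2:
  drift     = (1/2) * (12*cos(2*x)) evaluated at B_t = 6*cos(2*B_t)
  diffusion = (6*sin(2*x)) evaluated at B_t = 6*sin(2*B_t)
Therefore d(-3*cos(2*B_t)) = (6*cos(2*B_t)) dt + (6*sin(2*B_t)) dB_t.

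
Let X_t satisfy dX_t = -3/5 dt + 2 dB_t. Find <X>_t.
<X>_t = 4*t

For an Itô process dX_t = a(t) dt + b(t) dB_t, the quadratic variation is <X>_t = int_0^t b(s)^2 ds (the drift term does not contribute). Here b(s) = 2, so
  b(s)^2 = 4.
Integrating from 0 to t:
  <X>_t = int_0^t (4) ds = 4*t.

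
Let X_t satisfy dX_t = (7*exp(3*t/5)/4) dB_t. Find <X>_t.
<X>_t = 245*exp(6*t/5)/96 - 245/96

For an Itô process dX_t = a(t) dt + b(t) dB_t, the quadratic variation is <X>_t = int_0^t b(s)^2 ds (the drift term does not contribute). Here b(s) = 7*exp(3*s/5)/4, so
  b(s)^2 = 49*exp(6*s/5)/16.
Integrating from 0 to t:
  <X>_t = int_0^t (49*exp(6*s/5)/16) ds = 245*exp(6*t/5)/96 - 245/96.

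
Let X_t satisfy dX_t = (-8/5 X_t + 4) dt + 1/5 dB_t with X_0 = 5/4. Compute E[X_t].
E[X_t] = 5/2 - 5*exp(-8*t/5)/4

Taking expectations and using E[dB_t] = 0, the mean m(t) = E[X_t] satisfies the ODE m'(t) = a m(t) + b with m(0) = x_0. With a = -8/5, b = 4, x_0 = 5/4, the solution is
  m(t) = x_0 * exp(a t) + (b/a) * (exp(a t) - 1)
       = (5/4) * exp((-8/5) t) + (4/(-8/5)) * (exp((-8/5) t) - 1)
       = 5/2 - 5*exp(-8*t/5)/4.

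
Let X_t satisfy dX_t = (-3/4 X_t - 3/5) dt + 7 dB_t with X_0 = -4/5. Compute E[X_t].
E[X_t] = -4/5

Taking expectations and using E[dB_t] = 0, the mean m(t) = E[X_t] satisfies the ODE m'(t) = a m(t) + b with m(0) = x_0. With a = -3/4, b = -3/5, x_0 = -4/5, the solution is
  m(t) = x_0 * exp(a t) + (b/a) * (exp(a t) - 1)
       = (-4/5) * exp((-3/4) t) + ((-3/5)/(-3/4)) * (exp((-3/4) t) - 1)
       = -4/5.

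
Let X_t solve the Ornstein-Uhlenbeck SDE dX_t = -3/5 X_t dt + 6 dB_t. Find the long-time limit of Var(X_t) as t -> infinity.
lim Var(X_t) = 30

The OU SDE dX = -theta X dt + sigma dB admits the integrating factor exp(theta t): d(exp(theta t) X_t) = sigma exp(theta t) dB_t. Integrating from 0 to t gives X_t = x_0 * exp(-theta t) + sigma * int_0^t exp(-theta (t-s)) dB_s for any initial x_0. The Itô integral has variance (by the Itô isometry) sigma^2 * int_0^t exp(-2 theta (t - s)) ds = sigma^2 * (1 - exp(-2 theta t)) / (2 theta), independent of x_0.
With theta = 3/5, sigma = 6:
  Var(X_t) = (6)^2 * (1 - exp(-2*3/5 t)) / (2 * 3/5) = 30 - 30*exp(-6*t/5).
As t -> infinity, exp(-2*3/5 t) -> 0, so the stationary variance is sigma^2 / (2 theta) = 30.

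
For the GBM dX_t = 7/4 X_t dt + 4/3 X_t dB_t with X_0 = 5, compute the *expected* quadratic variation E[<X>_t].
E[<X>_t] = 160*exp(95*t/18)/19 - 160/19

<X>_t = int_0^t ((4/3) * X_s)^2 ds. Taking expectation inside the integral: E[<X>_t] = (4/3)^2 * int_0^t E[X_s^2] ds. For GBM, E[X_s^2] = x_0^2 * exp((2 mu + sigma^2) s). Integrating:
  E[<X>_t] = (4/3)^2 * 5^2 * (exp((2*(7/4) + (4/3)^2) t) - 1) / (2*(7/4) + (4/3)^2)
           = (4/3)^2 * 5^2 * (exp((95/18) t) - 1) / (95/18) = 160*exp(95*t/18)/19 - 160/19.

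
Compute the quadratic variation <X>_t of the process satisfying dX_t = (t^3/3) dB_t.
<X>_t = t^7/63

For an Itô process dX_t = a(t) dt + b(t) dB_t, the quadratic variation is <X>_t = int_0^t b(s)^2 ds (the drift term does not contribute). Here b(s) = s^3/3, so
  b(s)^2 = s^6/9.
Integrating from 0 to t:
  <X>_t = int_0^t (s^6/9) ds = t^7/63.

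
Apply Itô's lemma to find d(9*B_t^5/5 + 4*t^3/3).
d(9*B_t^5/5 + 4*t^3/3) = (18*B_t^3 + 4*t^2) dt + (9*B_t^4) dB_t

Itô's formula for f(t, x): d f(t, B_t) = (f_t + (1/2) f_xx) dt + f_x dB_t. Compute partials of f(t, x) = 4*t^3/3 + 9*x^5/5:
  f_t(t,x)  = 4*t^2
  f_x(t,x)  = 9*x^4
  f_xx(t,x) = 36*x^3
Assemble drift = f_t + (1/2) f_xx = 4*t^2 + 18*x^3 and diffusion = f_x = 9*x^4. Substituting x = B_t:
  d(9*B_t^5/5 + 4*t^3/3) = (18*B_t^3 + 4*t^2) dt + (9*B_t^4) dB_t.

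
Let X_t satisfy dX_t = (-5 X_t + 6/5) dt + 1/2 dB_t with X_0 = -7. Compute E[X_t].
E[X_t] = 6/25 - 181*exp(-5*t)/25

Taking expectations and using E[dB_t] = 0, the mean m(t) = E[X_t] satisfies the ODE m'(t) = a m(t) + b with m(0) = x_0. With a = -5, b = 6/5, x_0 = -7, the solution is
  m(t) = x_0 * exp(a t) + (b/a) * (exp(a t) - 1)
       = (-7) * exp((-5) t) + ((6/5)/(-5)) * (exp((-5) t) - 1)
       = 6/25 - 181*exp(-5*t)/25.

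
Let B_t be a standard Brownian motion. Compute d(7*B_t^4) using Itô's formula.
d(7*B_t^4) = (42*B_t^2) dt + (28*B_t^3) dB_t

Itô's formula for f(B_t) gives d f(B_t) = f'(B_t) dB_t + (1/2) f''(B_t) dt. Compute derivatives of f(x) = 7*x^4:
  f'(x)  = 28*x^3
  f''(x) = 84*x^2
Substitute x = B_t and multiply the f'' term by 1/2:
  drift     = (1/2) * (84*x^2) evaluated at B_t = 42*B_t^2
  diffusion = (28*x^3) evaluated at B_t = 28*B_t^3
Therefore d(7*B_t^4) = (42*B_t^2) dt + (28*B_t^3) dB_t.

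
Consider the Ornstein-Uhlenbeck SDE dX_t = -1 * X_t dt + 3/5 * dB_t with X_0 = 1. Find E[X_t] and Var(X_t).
E[X_t] = exp(-t); Var(X_t) = 9/50 - 9*exp(-2*t)/50

The OU SDE dX = -theta X dt + sigma dB admits the integrating factor exp(theta t): d(exp(theta t) X_t) = sigma exp(theta t) dB_t. Integrating from 0 to t:
  X_t = x_0 * exp(-theta t) + sigma * int_0^t exp(-theta (t-s)) dB_s.
The Itô integral has mean 0 and (by the Itô isometry) variance sigma^2 * int_0^t exp(-2 theta (t - s)) ds = sigma^2 * (1 - exp(-2 theta t)) / (2 theta).
With theta = 1, sigma = 3/5, x_0 = 1:
  E[X_t] = 1 * exp(-1 t) = exp(-t)
  Var(X_t) = (3/5)^2 * (1 - exp(-2*1 t)) / (2 * 1) = 9/50 - 9*exp(-2*t)/50.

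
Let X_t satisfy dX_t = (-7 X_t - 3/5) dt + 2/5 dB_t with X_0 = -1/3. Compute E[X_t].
E[X_t] = -3/35 - 26*exp(-7*t)/105

Taking expectations and using E[dB_t] = 0, the mean m(t) = E[X_t] satisfies the ODE m'(t) = a m(t) + b with m(0) = x_0. With a = -7, b = -3/5, x_0 = -1/3, the solution is
  m(t) = x_0 * exp(a t) + (b/a) * (exp(a t) - 1)
       = (-1/3) * exp((-7) t) + ((-3/5)/(-7)) * (exp((-7) t) - 1)
       = -3/35 - 26*exp(-7*t)/105.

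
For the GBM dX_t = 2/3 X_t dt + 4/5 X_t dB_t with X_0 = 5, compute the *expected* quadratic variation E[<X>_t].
E[<X>_t] = 300*exp(148*t/75)/37 - 300/37

<X>_t = int_0^t ((4/5) * X_s)^2 ds. Taking expectation inside the integral: E[<X>_t] = (4/5)^2 * int_0^t E[X_s^2] ds. For GBM, E[X_s^2] = x_0^2 * exp((2 mu + sigma^2) s). Integrating:
  E[<X>_t] = (4/5)^2 * 5^2 * (exp((2*(2/3) + (4/5)^2) t) - 1) / (2*(2/3) + (4/5)^2)
           = (4/5)^2 * 5^2 * (exp((148/75) t) - 1) / (148/75) = 300*exp(148*t/75)/37 - 300/37.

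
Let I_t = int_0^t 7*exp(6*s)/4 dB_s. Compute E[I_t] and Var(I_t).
E[I_t] = 0; Var(I_t) = 49*exp(12*t)/192 - 49/192

The Itô integral of a deterministic integrand f(s) has mean 0 because each increment f(s) * (B_{s+ds} - B_s) has mean 0. By the Itô isometry:
  Var( int_0^t f(s) dB_s ) = E[ (int_0^t f(s) dB_s)^2 ] = int_0^t f(s)^2 ds.
Here f(s) = 7*exp(6*s)/4, so f(s)^2 = 49*exp(12*s)/16. Integrate:
  int_0^t (49*exp(12*s)/16) ds = 49*exp(12*t)/192 - 49/192.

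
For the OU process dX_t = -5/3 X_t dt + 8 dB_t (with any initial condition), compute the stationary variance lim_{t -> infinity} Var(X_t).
lim Var(X_t) = 96/5

The OU SDE dX = -theta X dt + sigma dB admits the integrating factor exp(theta t): d(exp(theta t) X_t) = sigma exp(theta t) dB_t. Integrating from 0 to t gives X_t = x_0 * exp(-theta t) + sigma * int_0^t exp(-theta (t-s)) dB_s for any initial x_0. The Itô integral has variance (by the Itô isometry) sigma^2 * int_0^t exp(-2 theta (t - s)) ds = sigma^2 * (1 - exp(-2 theta t)) / (2 theta), independent of x_0.
With theta = 5/3, sigma = 8:
  Var(X_t) = (8)^2 * (1 - exp(-2*5/3 t)) / (2 * 5/3) = 96/5 - 96*exp(-10*t/3)/5.
As t -> infinity, exp(-2*5/3 t) -> 0, so the stationary variance is sigma^2 / (2 theta) = 96/5.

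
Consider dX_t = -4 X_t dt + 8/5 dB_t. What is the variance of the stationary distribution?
lim Var(X_t) = 8/25

The OU SDE dX = -theta X dt + sigma dB admits the integrating factor exp(theta t): d(exp(theta t) X_t) = sigma exp(theta t) dB_t. Integrating from 0 to t gives X_t = x_0 * exp(-theta t) + sigma * int_0^t exp(-theta (t-s)) dB_s for any initial x_0. The Itô integral has variance (by the Itô isometry) sigma^2 * int_0^t exp(-2 theta (t - s)) ds = sigma^2 * (1 - exp(-2 theta t)) / (2 theta), independent of x_0.
With theta = 4, sigma = 8/5:
  Var(X_t) = (8/5)^2 * (1 - exp(-2*4 t)) / (2 * 4) = 8/25 - 8*exp(-8*t)/25.
As t -> infinity, exp(-2*4 t) -> 0, so the stationary variance is sigma^2 / (2 theta) = 8/25.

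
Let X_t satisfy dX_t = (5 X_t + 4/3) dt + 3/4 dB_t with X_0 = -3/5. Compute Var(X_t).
Var(X_t) = 9*exp(10*t)/160 - 9/160

The variance V(t) = Var(X_t) satisfies V'(t) = 2 a V(t) + c^2 with V(0) = 0 (drift coefficient is linear in X, diffusion is constant). With a = 5, c = 3/4, the solution is
  V(t) = (c^2 / (2 a)) * (exp(2 a t) - 1)
       = ((3/4)^2 / (2*5)) * (exp(10 t) - 1)
       = 9*exp(10*t)/160 - 9/160.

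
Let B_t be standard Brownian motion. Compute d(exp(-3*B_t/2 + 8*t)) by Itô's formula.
d(exp(-3*B_t/2 + 8*t)) = (73*exp(-3*B_t/2 + 8*t)/8) dt + (-3*exp(-3*B_t/2 + 8*t)/2) dB_t

Itô's formula for f(t, x): d f(t, B_t) = (f_t + (1/2) f_xx) dt + f_x dB_t. Compute partials of f(t, x) = exp(8*t - 3*x/2):
  f_t(t,x)  = 8*exp(8*t - 3*x/2)
  f_x(t,x)  = -3*exp(8*t - 3*x/2)/2
  f_xx(t,x) = 9*exp(8*t - 3*x/2)/4
Assemble drift = f_t + (1/2) f_xx = 73*exp(8*t - 3*x/2)/8 and diffusion = f_x = -3*exp(8*t - 3*x/2)/2. Substituting x = B_t:
  d(exp(-3*B_t/2 + 8*t)) = (73*exp(-3*B_t/2 + 8*t)/8) dt + (-3*exp(-3*B_t/2 + 8*t)/2) dB_t.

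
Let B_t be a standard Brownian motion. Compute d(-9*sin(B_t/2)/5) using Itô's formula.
d(-9*sin(B_t/2)/5) = (9*sin(B_t/2)/40) dt + (-9*cos(B_t/2)/10) dB_t

Itô's formula for f(B_t) gives d f(B_t) = f'(B_t) dB_t + (1/2) f''(B_t) dt. Compute derivatives of f(x) = -9*sin(x/2)/5:
  f'(x)  = -9*cos(x/2)/10
  f''(x) = 9*sin(x/2)/20
Substitute x = B_t and multiply the f'' term by 1/2:
  drift     = (1/2) * (9*sin(x/2)/20) evaluated at B_t = 9*sin(B_t/2)/40
  diffusion = (-9*cos(x/2)/10) evaluated at B_t = -9*cos(B_t/2)/10
Therefore d(-9*sin(B_t/2)/5) = (9*sin(B_t/2)/40) dt + (-9*cos(B_t/2)/10) dB_t.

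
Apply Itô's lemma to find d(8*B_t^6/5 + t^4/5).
d(8*B_t^6/5 + t^4/5) = (24*B_t^4 + 4*t^3/5) dt + (48*B_t^5/5) dB_t

Itô's formula for f(t, x): d f(t, B_t) = (f_t + (1/2) f_xx) dt + f_x dB_t. Compute partials of f(t, x) = t^4/5 + 8*x^6/5:
  f_t(t,x)  = 4*t^3/5
  f_x(t,x)  = 48*x^5/5
  f_xx(t,x) = 48*x^4
Assemble drift = f_t + (1/2) f_xx = 4*t^3/5 + 24*x^4 and diffusion = f_x = 48*x^5/5. Substituting x = B_t:
  d(8*B_t^6/5 + t^4/5) = (24*B_t^4 + 4*t^3/5) dt + (48*B_t^5/5) dB_t.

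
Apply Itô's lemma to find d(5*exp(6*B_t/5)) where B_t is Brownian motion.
d(5*exp(6*B_t/5)) = (18*exp(6*B_t/5)/5) dt + (6*exp(6*B_t/5)) dB_t

Itô's formula for f(B_t) gives d f(B_t) = f'(B_t) dB_t + (1/2) f''(B_t) dt. Compute derivatives of f(x) = 5*exp(6*x/5):
  f'(x)  = 6*exp(6*x/5)
  f''(x) = 36*exp(6*x/5)/5
Substitute x = B_t and multiply the f'' term by 1/2:
  drift     = (1/2) * (36*exp(6*x/5)/5) evaluated at B_t = 18*exp(6*B_t/5)/5
  diffusion = (6*exp(6*x/5)) evaluated at B_t = 6*exp(6*B_t/5)
Therefore d(5*exp(6*B_t/5)) = (18*exp(6*B_t/5)/5) dt + (6*exp(6*B_t/5)) dB_t.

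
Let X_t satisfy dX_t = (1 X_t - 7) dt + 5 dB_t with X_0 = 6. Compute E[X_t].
E[X_t] = 7 - exp(t)

Taking expectations and using E[dB_t] = 0, the mean m(t) = E[X_t] satisfies the ODE m'(t) = a m(t) + b with m(0) = x_0. With a = 1, b = -7, x_0 = 6, the solution is
  m(t) = x_0 * exp(a t) + (b/a) * (exp(a t) - 1)
       = 6 * exp(1 t) + ((-7)/1) * (exp(1 t) - 1)
       = 7 - exp(t).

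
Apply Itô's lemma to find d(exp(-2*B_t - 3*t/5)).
d(exp(-2*B_t - 3*t/5)) = (7*exp(-2*B_t - 3*t/5)/5) dt + (-2*exp(-2*B_t - 3*t/5)) dB_t

Itô's formula for f(t, x): d f(t, B_t) = (f_t + (1/2) f_xx) dt + f_x dB_t. Compute partials of f(t, x) = exp(-3*t/5 - 2*x):
  f_t(t,x)  = -3*exp(-3*t/5 - 2*x)/5
  f_x(t,x)  = -2*exp(-3*t/5 - 2*x)
  f_xx(t,x) = 4*exp(-3*t/5 - 2*x)
Assemble drift = f_t + (1/2) f_xx = 7*exp(-3*t/5 - 2*x)/5 and diffusion = f_x = -2*exp(-3*t/5 - 2*x). Substituting x = B_t:
  d(exp(-2*B_t - 3*t/5)) = (7*exp(-2*B_t - 3*t/5)/5) dt + (-2*exp(-2*B_t - 3*t/5)) dB_t.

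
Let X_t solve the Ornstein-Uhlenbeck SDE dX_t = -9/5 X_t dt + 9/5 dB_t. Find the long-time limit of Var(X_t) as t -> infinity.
lim Var(X_t) = 9/10

The OU SDE dX = -theta X dt + sigma dB admits the integrating factor exp(theta t): d(exp(theta t) X_t) = sigma exp(theta t) dB_t. Integrating from 0 to t gives X_t = x_0 * exp(-theta t) + sigma * int_0^t exp(-theta (t-s)) dB_s for any initial x_0. The Itô integral has variance (by the Itô isometry) sigma^2 * int_0^t exp(-2 theta (t - s)) ds = sigma^2 * (1 - exp(-2 theta t)) / (2 theta), independent of x_0.
With theta = 9/5, sigma = 9/5:
  Var(X_t) = (9/5)^2 * (1 - exp(-2*9/5 t)) / (2 * 9/5) = 9/10 - 9*exp(-18*t/5)/10.
As t -> infinity, exp(-2*9/5 t) -> 0, so the stationary variance is sigma^2 / (2 theta) = 9/10.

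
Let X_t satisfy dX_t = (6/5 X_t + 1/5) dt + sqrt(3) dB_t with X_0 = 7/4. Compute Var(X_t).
Var(X_t) = 5*exp(12*t/5)/4 - 5/4

The variance V(t) = Var(X_t) satisfies V'(t) = 2 a V(t) + c^2 with V(0) = 0 (drift coefficient is linear in X, diffusion is constant). With a = 6/5, c = sqrt(3), the solution is
  V(t) = (c^2 / (2 a)) * (exp(2 a t) - 1)
       = (sqrt(3)^2 / (2*(6/5))) * (exp((12/5) t) - 1)
       = 5*exp(12*t/5)/4 - 5/4.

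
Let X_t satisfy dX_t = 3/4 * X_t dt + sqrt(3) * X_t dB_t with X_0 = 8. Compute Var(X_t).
Var(X_t) = 64*(exp(3*t) - 1)*exp(3*t/2)

For GBM dX = mu X dt + sigma X dB with X_0 = x_0, apply Itô to Y = log X: dY = (mu - sigma^2/2) dt + sigma dB, so Y_t = log(x_0) + (mu - sigma^2/2) t + sigma B_t and hence X_t = x_0 * exp((mu - sigma^2/2) t + sigma B_t).
With mu = 3/4, sigma = sqrt(3), x_0 = 8, this gives:
  X_t = 8 * exp((-3/4) * t + (sqrt(3)) * B_t).
Since sigma*B_t ~ Normal(0, sigma^2 t), E[exp(sigma*B_t)] = exp(sigma^2 t / 2); so E[X_t] = x_0 * exp((mu - sigma^2/2) t) * exp(sigma^2 t / 2) = x_0 * exp(mu t) = 8*exp(3*t/4).
Var(X_t) = E[X_t^2] - (E[X_t])^2 = x_0^2 * exp(2 mu t) * (exp(sigma^2 t) - 1) = 64*(exp(3*t) - 1)*exp(3*t/2).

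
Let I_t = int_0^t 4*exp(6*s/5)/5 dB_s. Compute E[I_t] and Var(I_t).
E[I_t] = 0; Var(I_t) = 4*exp(12*t/5)/15 - 4/15

The Itô integral of a deterministic integrand f(s) has mean 0 because each increment f(s) * (B_{s+ds} - B_s) has mean 0. By the Itô isometry:
  Var( int_0^t f(s) dB_s ) = E[ (int_0^t f(s) dB_s)^2 ] = int_0^t f(s)^2 ds.
Here f(s) = 4*exp(6*s/5)/5, so f(s)^2 = 16*exp(12*s/5)/25. Integrate:
  int_0^t (16*exp(12*s/5)/25) ds = 4*exp(12*t/5)/15 - 4/15.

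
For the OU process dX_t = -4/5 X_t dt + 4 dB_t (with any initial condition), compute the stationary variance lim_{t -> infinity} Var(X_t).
lim Var(X_t) = 10

The OU SDE dX = -theta X dt + sigma dB admits the integrating factor exp(theta t): d(exp(theta t) X_t) = sigma exp(theta t) dB_t. Integrating from 0 to t gives X_t = x_0 * exp(-theta t) + sigma * int_0^t exp(-theta (t-s)) dB_s for any initial x_0. The Itô integral has variance (by the Itô isometry) sigma^2 * int_0^t exp(-2 theta (t - s)) ds = sigma^2 * (1 - exp(-2 theta t)) / (2 theta), independent of x_0.
With theta = 4/5, sigma = 4:
  Var(X_t) = (4)^2 * (1 - exp(-2*4/5 t)) / (2 * 4/5) = 10 - 10*exp(-8*t/5).
As t -> infinity, exp(-2*4/5 t) -> 0, so the stationary variance is sigma^2 / (2 theta) = 10.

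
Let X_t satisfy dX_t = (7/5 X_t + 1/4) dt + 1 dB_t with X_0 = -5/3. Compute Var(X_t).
Var(X_t) = 5*exp(14*t/5)/14 - 5/14

The variance V(t) = Var(X_t) satisfies V'(t) = 2 a V(t) + c^2 with V(0) = 0 (drift coefficient is linear in X, diffusion is constant). With a = 7/5, c = 1, the solution is
  V(t) = (c^2 / (2 a)) * (exp(2 a t) - 1)
       = (1^2 / (2*(7/5))) * (exp((14/5) t) - 1)
       = 5*exp(14*t/5)/14 - 5/14.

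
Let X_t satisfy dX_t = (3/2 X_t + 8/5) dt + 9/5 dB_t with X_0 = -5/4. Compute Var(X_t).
Var(X_t) = 27*exp(3*t)/25 - 27/25

The variance V(t) = Var(X_t) satisfies V'(t) = 2 a V(t) + c^2 with V(0) = 0 (drift coefficient is linear in X, diffusion is constant). With a = 3/2, c = 9/5, the solution is
  V(t) = (c^2 / (2 a)) * (exp(2 a t) - 1)
       = ((9/5)^2 / (2*(3/2))) * (exp(3 t) - 1)
       = 27*exp(3*t)/25 - 27/25.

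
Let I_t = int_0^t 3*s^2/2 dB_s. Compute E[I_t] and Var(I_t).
E[I_t] = 0; Var(I_t) = 9*t^5/20

The Itô integral of a deterministic integrand f(s) has mean 0 because each increment f(s) * (B_{s+ds} - B_s) has mean 0. By the Itô isometry:
  Var( int_0^t f(s) dB_s ) = E[ (int_0^t f(s) dB_s)^2 ] = int_0^t f(s)^2 ds.
Here f(s) = 3*s^2/2, so f(s)^2 = 9*s^4/4. Integrate:
  int_0^t (9*s^4/4) ds = 9*t^5/20.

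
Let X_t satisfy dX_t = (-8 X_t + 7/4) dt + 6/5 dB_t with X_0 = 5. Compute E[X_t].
E[X_t] = 7/32 + 153*exp(-8*t)/32

Taking expectations and using E[dB_t] = 0, the mean m(t) = E[X_t] satisfies the ODE m'(t) = a m(t) + b with m(0) = x_0. With a = -8, b = 7/4, x_0 = 5, the solution is
  m(t) = x_0 * exp(a t) + (b/a) * (exp(a t) - 1)
       = 5 * exp((-8) t) + ((7/4)/(-8)) * (exp((-8) t) - 1)
       = 7/32 + 153*exp(-8*t)/32.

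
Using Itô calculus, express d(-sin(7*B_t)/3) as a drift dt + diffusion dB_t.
d(-sin(7*B_t)/3) = (49*sin(7*B_t)/6) dt + (-7*cos(7*B_t)/3) dB_t

Itô's formula for f(B_t) gives d f(B_t) = f'(B_t) dB_t + (1/2) f''(B_t) dt. Compute derivatives of f(x) = -sin(7*x)/3:
  f'(x)  = -7*cos(7*x)/3
  f''(x) = 49*sin(7*x)/3
Substitute x = B_t and multiply the f'' term by 1/2:
  drift     = (1/2) * (49*sin(7*x)/3) evaluated at B_t = 49*sin(7*B_t)/6
  diffusion = (-7*cos(7*x)/3) evaluated at B_t = -7*cos(7*B_t)/3
Therefore d(-sin(7*B_t)/3) = (49*sin(7*B_t)/6) dt + (-7*cos(7*B_t)/3) dB_t.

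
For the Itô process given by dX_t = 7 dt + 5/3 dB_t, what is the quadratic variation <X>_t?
<X>_t = 25*t/9

For an Itô process dX_t = a(t) dt + b(t) dB_t, the quadratic variation is <X>_t = int_0^t b(s)^2 ds (the drift term does not contribute). Here b(s) = 5/3, so
  b(s)^2 = 25/9.
Integrating from 0 to t:
  <X>_t = int_0^t (25/9) ds = 25*t/9.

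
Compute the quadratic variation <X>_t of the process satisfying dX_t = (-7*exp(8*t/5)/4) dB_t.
<X>_t = 245*exp(16*t/5)/256 - 245/256

For an Itô process dX_t = a(t) dt + b(t) dB_t, the quadratic variation is <X>_t = int_0^t b(s)^2 ds (the drift term does not contribute). Here b(s) = -7*exp(8*s/5)/4, so
  b(s)^2 = 49*exp(16*s/5)/16.
Integrating from 0 to t:
  <X>_t = int_0^t (49*exp(16*s/5)/16) ds = 245*exp(16*t/5)/256 - 245/256.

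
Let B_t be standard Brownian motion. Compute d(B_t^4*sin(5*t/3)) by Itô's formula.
d(B_t^4*sin(5*t/3)) = (B_t^2*(5*B_t^2*cos(5*t/3) + 18*sin(5*t/3))/3) dt + (4*B_t^3*sin(5*t/3)) dB_t

Itô's formula for f(t, x): d f(t, B_t) = (f_t + (1/2) f_xx) dt + f_x dB_t. Compute partials of f(t, x) = x^4*sin(5*t/3):
  f_t(t,x)  = 5*x^4*cos(5*t/3)/3
  f_x(t,x)  = 4*x^3*sin(5*t/3)
  f_xx(t,x) = 12*x^2*sin(5*t/3)
Assemble drift = f_t + (1/2) f_xx = x^2*(5*x^2*cos(5*t/3) + 18*sin(5*t/3))/3 and diffusion = f_x = 4*x^3*sin(5*t/3). Substituting x = B_t:
  d(B_t^4*sin(5*t/3)) = (B_t^2*(5*B_t^2*cos(5*t/3) + 18*sin(5*t/3))/3) dt + (4*B_t^3*sin(5*t/3)) dB_t.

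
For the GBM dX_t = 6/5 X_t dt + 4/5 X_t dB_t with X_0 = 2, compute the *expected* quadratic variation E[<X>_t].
E[<X>_t] = 16*exp(76*t/25)/19 - 16/19

<X>_t = int_0^t ((4/5) * X_s)^2 ds. Taking expectation inside the integral: E[<X>_t] = (4/5)^2 * int_0^t E[X_s^2] ds. For GBM, E[X_s^2] = x_0^2 * exp((2 mu + sigma^2) s). Integrating:
  E[<X>_t] = (4/5)^2 * 2^2 * (exp((2*(6/5) + (4/5)^2) t) - 1) / (2*(6/5) + (4/5)^2)
           = (4/5)^2 * 2^2 * (exp((76/25) t) - 1) / (76/25) = 16*exp(76*t/25)/19 - 16/19.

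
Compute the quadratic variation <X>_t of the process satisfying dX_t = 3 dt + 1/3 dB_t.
<X>_t = t/9

For an Itô process dX_t = a(t) dt + b(t) dB_t, the quadratic variation is <X>_t = int_0^t b(s)^2 ds (the drift term does not contribute). Here b(s) = 1/3, so
  b(s)^2 = 1/9.
Integrating from 0 to t:
  <X>_t = int_0^t (1/9) ds = t/9.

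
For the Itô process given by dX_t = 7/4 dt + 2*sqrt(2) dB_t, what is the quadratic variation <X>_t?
<X>_t = 8*t

For an Itô process dX_t = a(t) dt + b(t) dB_t, the quadratic variation is <X>_t = int_0^t b(s)^2 ds (the drift term does not contribute). Here b(s) = 2*sqrt(2), so
  b(s)^2 = 8.
Integrating from 0 to t:
  <X>_t = int_0^t (8) ds = 8*t.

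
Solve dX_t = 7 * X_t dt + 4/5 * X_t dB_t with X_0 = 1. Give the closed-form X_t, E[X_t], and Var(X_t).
X_t = 1 * exp((167/25) t + (4/5) B_t); E[X_t] = exp(7*t); Var(X_t) = exp(366*t/25) - exp(14*t)

For GBM dX = mu X dt + sigma X dB with X_0 = x_0, apply Itô to Y = log X: dY = (mu - sigma^2/2) dt + sigma dB, so Y_t = log(x_0) + (mu - sigma^2/2) t + sigma B_t and hence X_t = x_0 * exp((mu - sigma^2/2) t + sigma B_t).
With mu = 7, sigma = 4/5, x_0 = 1, this gives:
  X_t = 1 * exp((167/25) * t + (4/5) * B_t).
Since sigma*B_t ~ Normal(0, sigma^2 t), E[exp(sigma*B_t)] = exp(sigma^2 t / 2); so E[X_t] = x_0 * exp((mu - sigma^2/2) t) * exp(sigma^2 t / 2) = x_0 * exp(mu t) = exp(7*t).
Var(X_t) = E[X_t^2] - (E[X_t])^2 = x_0^2 * exp(2 mu t) * (exp(sigma^2 t) - 1) = exp(366*t/25) - exp(14*t).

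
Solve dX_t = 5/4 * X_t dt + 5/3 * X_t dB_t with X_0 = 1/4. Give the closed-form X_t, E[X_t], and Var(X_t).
X_t = 1/4 * exp((-5/36) t + (5/3) B_t); E[X_t] = exp(5*t/4)/4; Var(X_t) = (exp(25*t/9) - 1)*exp(5*t/2)/16

For GBM dX = mu X dt + sigma X dB with X_0 = x_0, apply Itô to Y = log X: dY = (mu - sigma^2/2) dt + sigma dB, so Y_t = log(x_0) + (mu - sigma^2/2) t + sigma B_t and hence X_t = x_0 * exp((mu - sigma^2/2) t + sigma B_t).
With mu = 5/4, sigma = 5/3, x_0 = 1/4, this gives:
  X_t = 1/4 * exp((-5/36) * t + (5/3) * B_t).
Since sigma*B_t ~ Normal(0, sigma^2 t), E[exp(sigma*B_t)] = exp(sigma^2 t / 2); so E[X_t] = x_0 * exp((mu - sigma^2/2) t) * exp(sigma^2 t / 2) = x_0 * exp(mu t) = exp(5*t/4)/4.
Var(X_t) = E[X_t^2] - (E[X_t])^2 = x_0^2 * exp(2 mu t) * (exp(sigma^2 t) - 1) = (exp(25*t/9) - 1)*exp(5*t/2)/16.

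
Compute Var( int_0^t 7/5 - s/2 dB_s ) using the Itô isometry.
Var = t*(25*t^2 - 210*t + 588)/300

The Itô integral of a deterministic integrand f(s) has mean 0 because each increment f(s) * (B_{s+ds} - B_s) has mean 0. By the Itô isometry:
  Var( int_0^t f(s) dB_s ) = E[ (int_0^t f(s) dB_s)^2 ] = int_0^t f(s)^2 ds.
Here f(s) = 7/5 - s/2, so f(s)^2 = (5*s - 14)^2/100. Integrate:
  int_0^t ((5*s - 14)^2/100) ds = t*(25*t^2 - 210*t + 588)/300.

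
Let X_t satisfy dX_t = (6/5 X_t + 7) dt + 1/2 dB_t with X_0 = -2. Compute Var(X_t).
Var(X_t) = 5*exp(12*t/5)/48 - 5/48

The variance V(t) = Var(X_t) satisfies V'(t) = 2 a V(t) + c^2 with V(0) = 0 (drift coefficient is linear in X, diffusion is constant). With a = 6/5, c = 1/2, the solution is
  V(t) = (c^2 / (2 a)) * (exp(2 a t) - 1)
       = ((1/2)^2 / (2*(6/5))) * (exp((12/5) t) - 1)
       = 5*exp(12*t/5)/48 - 5/48.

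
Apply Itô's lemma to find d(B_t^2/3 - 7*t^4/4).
d(B_t^2/3 - 7*t^4/4) = (1/3 - 7*t^3) dt + (2*B_t/3) dB_t

Itô's formula for f(t, x): d f(t, B_t) = (f_t + (1/2) f_xx) dt + f_x dB_t. Compute partials of f(t, x) = -7*t^4/4 + x^2/3:
  f_t(t,x)  = -7*t^3
  f_x(t,x)  = 2*x/3
  f_xx(t,x) = 2/3
Assemble drift = f_t + (1/2) f_xx = 1/3 - 7*t^3 and diffusion = f_x = 2*x/3. Substituting x = B_t:
  d(B_t^2/3 - 7*t^4/4) = (1/3 - 7*t^3) dt + (2*B_t/3) dB_t.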